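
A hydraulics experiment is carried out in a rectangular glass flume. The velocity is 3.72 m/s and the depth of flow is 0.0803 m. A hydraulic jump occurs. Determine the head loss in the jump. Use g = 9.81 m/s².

ΔE = 0.324 m

Fr₁ = V₁/√(g·y₁) = 3.72/√(9.81×0.0803) = 4.19.
By Bélanger, y₂/y₁ = ½[√(1 + 8Fr₁²) − 1] = ½[√141.5 − 1] = 5.45.
y₂ = 5.45 × 0.0803 = 0.438 m.
q = V₁·y₁ = 3.72 × 0.0803 = 0.299 m²/s. V₂ = q/y₂ = 0.299/0.438 = 0.683 m/s. E₁ = y₁ + V₁²/2g = 0.786 m; E₂ = y₂ + V₂²/2g = 0.461 m. ΔE = E₁ − E₂ = 0.324 m.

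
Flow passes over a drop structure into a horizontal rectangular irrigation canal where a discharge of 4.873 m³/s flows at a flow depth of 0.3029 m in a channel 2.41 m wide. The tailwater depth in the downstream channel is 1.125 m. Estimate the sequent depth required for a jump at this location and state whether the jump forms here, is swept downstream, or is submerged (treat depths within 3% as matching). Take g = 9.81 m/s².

y₂ = 1.514 m; the jump is swept downstream

q = Q/b = 4.873/2.41 = 2.022 m²/s; V₁ = q/y₁ = 6.675 m/s. Fr₁ = V₁/√(g·y₁) = 3.873.
From the momentum equation for a rectangular channel, y₂/y₁ = ½[√(1 + 8Fr₁²) − 1] = ½[√120.97 − 1] = 4.999.
y₂ = 4.999 × 0.3029 = 1.514 m.
Tailwater y_tw = 1.125 m: y_tw < y₂, so the jump is swept downstream.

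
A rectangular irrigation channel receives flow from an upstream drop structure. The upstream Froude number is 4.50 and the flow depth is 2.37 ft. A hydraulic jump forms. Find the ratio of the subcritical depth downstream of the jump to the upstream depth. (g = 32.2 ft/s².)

Fr₁ = 4.50 (given).
From the momentum equation for a rectangular channel, y₂/y₁ = ½[√(1 + 8Fr₁²) − 1] = ½[√163.0 − 1] = 5.88.

y₂/y₁ = 5.88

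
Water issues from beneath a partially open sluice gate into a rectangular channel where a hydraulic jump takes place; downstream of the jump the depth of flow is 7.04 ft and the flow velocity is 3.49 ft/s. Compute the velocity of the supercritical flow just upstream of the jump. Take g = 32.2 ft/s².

Fr₂ = V₂/√(g·y₂) = 3.49/√(32.2×7.04) = 0.232.
The Bélanger relation is symmetric: y₁/y₂ = ½[√(1 + 8Fr₂²) − 1] = ½[√1.430 − 1] = 0.0979.
y₁ = 0.0979 × 7.04 = 0.689 ft.
V₁ = q/y₁ = 24.6/0.689 = 35.7 ft/s.

V₁ = 35.7 ft/s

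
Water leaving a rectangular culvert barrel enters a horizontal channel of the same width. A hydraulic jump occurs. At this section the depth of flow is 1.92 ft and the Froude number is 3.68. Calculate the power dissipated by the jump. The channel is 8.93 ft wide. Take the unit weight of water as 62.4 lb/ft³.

P = 296 hp

Fr₁ = 3.68 (given).
From the momentum equation for a rectangular channel, y₂/y₁ = ½[√(1 + 8Fr₁²) − 1] = ½[√109.3 − 1] = 4.73.
y₂ = 4.73 × 1.92 = 9.08 ft.
Head loss: ΔE = (y₂ − y₁)³/(4y₁y₂) = (9.08 − 1.92)³/(4×1.92×9.08) = 367/69.7 = 5.26 ft.
V₁ = Fr₁·√(g·y₁) = 3.68×√(32.2×1.92) = 28.9 ft/s; q = V₁·y₁ = 55.6 ft²/s. Q = q·b = 55.6 × 8.93 = 496 cfs. P = γ·Q·ΔE/550 = 62.4 × 496 × 5.26 / 550 = 296 hp.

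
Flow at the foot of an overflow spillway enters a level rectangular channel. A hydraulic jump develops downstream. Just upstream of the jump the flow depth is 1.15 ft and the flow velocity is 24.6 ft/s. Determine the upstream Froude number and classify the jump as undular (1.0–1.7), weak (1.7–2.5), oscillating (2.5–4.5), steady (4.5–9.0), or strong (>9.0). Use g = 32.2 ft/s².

Fr₁ = V₁/√(g·y₁) = 24.6/√(32.2×1.15) = 4.04.
Fr₁ = 4.04 lies in the oscillating range.

Fr₁ = 4.04; oscillating jump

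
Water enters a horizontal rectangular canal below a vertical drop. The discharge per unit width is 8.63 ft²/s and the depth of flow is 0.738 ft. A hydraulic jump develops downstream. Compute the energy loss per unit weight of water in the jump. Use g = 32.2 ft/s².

V₁ = q/y₁ = 8.63/0.738 = 11.7 ft/s. Fr₁ = V₁/√(g·y₁) = 11.7/√(32.2×0.738) = 2.40.
By Bélanger, y₂/y₁ = ½[√(1 + 8Fr₁²) − 1] = ½[√47.03 − 1] = 2.93.
y₂ = 2.93 × 0.738 = 2.16 ft.
Head loss: ΔE = (y₂ − y₁)³/(4y₁y₂) = (2.16 − 0.738)³/(4×0.738×2.16) = 2.89/6.38 = 0.452 ft.

ΔE = 0.452 ft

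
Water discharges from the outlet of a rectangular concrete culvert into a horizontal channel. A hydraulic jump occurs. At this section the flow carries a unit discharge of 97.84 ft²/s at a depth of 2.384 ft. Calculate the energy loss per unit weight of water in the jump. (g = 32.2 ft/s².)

ΔE = 13.20 ft

V₁ = q/y₁ = 97.84/2.384 = 41.04 ft/s. Fr₁ = V₁/√(g·y₁) = 41.04/√(32.2×2.384) = 4.684.
Conjugate-depth relation: y₂/y₁ = ½[√(1 + 8Fr₁²) − 1] = ½[√176.53 − 1] = 6.143.
y₂ = 6.143 × 2.384 = 14.65 ft.
Head loss: ΔE = (y₂ − y₁)³/(4y₁y₂) = (14.65 − 2.384)³/(4×2.384×14.65) = 1843/139.7 = 13.20 ft.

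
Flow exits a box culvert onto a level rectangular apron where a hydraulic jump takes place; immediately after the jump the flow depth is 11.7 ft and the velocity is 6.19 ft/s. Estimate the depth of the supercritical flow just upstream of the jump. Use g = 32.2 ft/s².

y₁ = 2.03 ft

Fr₂ = V₂/√(g·y₂) = 6.19/√(32.2×11.7) = 0.319.
Since the conjugate-depth ratio holds either way, y₁/y₂ = ½[√(1 + 8Fr₂²) − 1] = ½[√1.814 − 1] = 0.173.
y₁ = 0.173 × 11.7 = 2.03 ft.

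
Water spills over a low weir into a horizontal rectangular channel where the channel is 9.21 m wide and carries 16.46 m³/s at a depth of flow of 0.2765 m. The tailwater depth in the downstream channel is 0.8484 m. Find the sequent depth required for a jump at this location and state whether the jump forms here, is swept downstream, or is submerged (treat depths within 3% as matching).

y₂ = 1.403 m; the jump is swept downstream

q = Q/b = 16.46/9.21 = 1.787 m²/s; V₁ = q/y₁ = 6.464 m/s. Fr₁ = V₁/√(g·y₁) = 3.925.
Conjugate-depth relation: y₂/y₁ = ½[√(1 + 8Fr₁²) − 1] = ½[√124.22 − 1] = 5.073.
y₂ = 5.073 × 0.2765 = 1.403 m.
Tailwater y_tw = 0.8484 m: y_tw < y₂, so the jump is swept downstream.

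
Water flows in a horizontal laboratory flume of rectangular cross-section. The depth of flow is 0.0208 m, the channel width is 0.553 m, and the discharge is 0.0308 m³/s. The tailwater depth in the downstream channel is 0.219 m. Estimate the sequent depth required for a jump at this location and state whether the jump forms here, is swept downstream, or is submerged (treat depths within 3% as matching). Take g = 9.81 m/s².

y₂ = 0.164 m; the jump is submerged

q = Q/b = 0.0308/0.553 = 0.0557 m²/s; V₁ = q/y₁ = 2.68 m/s. Fr₁ = V₁/√(g·y₁) = 5.93.
Conjugate-depth relation: y₂/y₁ = ½[√(1 + 8Fr₁²) − 1] = ½[√282.1 − 1] = 7.90.
y₂ = 7.90 × 0.0208 = 0.164 m.
Tailwater y_tw = 0.219 m: y_tw > y₂, so the jump is submerged.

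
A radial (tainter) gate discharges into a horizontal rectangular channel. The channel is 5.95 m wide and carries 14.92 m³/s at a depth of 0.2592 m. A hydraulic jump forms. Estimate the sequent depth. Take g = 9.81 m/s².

q = Q/b = 14.92/5.95 = 2.508 m²/s; V₁ = q/y₁ = 9.674 m/s. Fr₁ = V₁/√(g·y₁) = 6.067.
From the momentum equation for a rectangular channel, y₂/y₁ = ½[√(1 + 8Fr₁²) − 1] = ½[√295.46 − 1] = 8.094.
y₂ = 8.094 × 0.2592 = 2.098 m.

y₂ = 2.098 m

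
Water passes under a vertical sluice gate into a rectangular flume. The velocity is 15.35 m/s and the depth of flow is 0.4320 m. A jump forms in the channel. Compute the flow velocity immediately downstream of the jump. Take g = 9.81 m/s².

V₂ = 1.526 m/s

Fr₁ = V₁/√(g·y₁) = 15.35/√(9.81×0.4320) = 7.456.
By Bélanger, y₂/y₁ = ½[√(1 + 8Fr₁²) − 1] = ½[√445.79 − 1] = 10.06.
y₂ = 10.06 × 0.4320 = 4.345 m.
q = V₁·y₁ = 15.35 × 0.4320 = 6.631 m²/s.
V₂ = q/y₂ = 6.631/4.345 = 1.526 m/s.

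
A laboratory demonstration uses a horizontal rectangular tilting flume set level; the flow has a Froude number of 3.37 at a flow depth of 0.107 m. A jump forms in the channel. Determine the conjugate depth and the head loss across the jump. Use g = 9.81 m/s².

y₂ = 0.459 m; ΔE = 0.222 m

Fr₁ = 3.37 (given).
By Bélanger, y₂/y₁ = ½[√(1 + 8Fr₁²) − 1] = ½[√91.86 − 1] = 4.29.
y₂ = 4.29 × 0.107 = 0.459 m.
V₁ = Fr₁·√(g·y₁) = 3.37×√(9.81×0.107) = 3.45 m/s; q = V₁·y₁ = 0.369 m²/s. V₂ = q/y₂ = 0.369/0.459 = 0.804 m/s. E₁ = y₁ + V₁²/2g = 0.715 m; E₂ = y₂ + V₂²/2g = 0.492 m. ΔE = E₁ − E₂ = 0.222 m.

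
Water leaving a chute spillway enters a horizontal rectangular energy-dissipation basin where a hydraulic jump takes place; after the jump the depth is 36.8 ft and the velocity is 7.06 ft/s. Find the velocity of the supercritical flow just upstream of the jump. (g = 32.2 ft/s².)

V₁ = 90.5 ft/s

Fr₂ = V₂/√(g·y₂) = 7.06/√(32.2×36.8) = 0.205.
Applying the sequent-depth relation in reverse, y₁/y₂ = ½[√(1 + 8Fr₂²) − 1] = ½[√1.337 − 1] = 0.0780.
y₁ = 0.0780 × 36.8 = 2.87 ft.
V₁ = q/y₁ = 260/2.87 = 90.5 ft/s.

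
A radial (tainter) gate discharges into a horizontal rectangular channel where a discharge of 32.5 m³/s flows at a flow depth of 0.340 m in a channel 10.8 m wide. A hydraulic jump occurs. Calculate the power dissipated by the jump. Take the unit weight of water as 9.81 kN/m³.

P = 659 kW

q = Q/b = 32.5/10.8 = 3.01 m²/s; V₁ = q/y₁ = 8.85 m/s. Fr₁ = V₁/√(g·y₁) = 4.85.
Sequent-depth ratio: y₂/y₁ = ½[√(1 + 8Fr₁²) − 1] = ½[√188.9 − 1] = 6.37.
y₂ = 6.37 × 0.340 = 2.17 m.
V₂ = q/y₂ = 3.01/2.17 = 1.39 m/s. E₁ = y₁ + V₁²/2g = 4.33 m; E₂ = y₂ + V₂²/2g = 2.26 m. ΔE = E₁ − E₂ = 2.07 m.
P = γ·Q·ΔE = 9.81 × 32.5 × 2.07 = 659 kW.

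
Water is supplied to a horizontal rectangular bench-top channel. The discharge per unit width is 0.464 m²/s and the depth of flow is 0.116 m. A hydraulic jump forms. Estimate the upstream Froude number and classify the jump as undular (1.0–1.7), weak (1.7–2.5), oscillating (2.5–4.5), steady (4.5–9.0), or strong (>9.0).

V₁ = q/y₁ = 0.464/0.116 = 4.00 m/s. Fr₁ = V₁/√(g·y₁) = 4.00/√(9.81×0.116) = 3.75.
Fr₁ = 3.75 lies in the oscillating range.

Fr₁ = 3.75; oscillating jump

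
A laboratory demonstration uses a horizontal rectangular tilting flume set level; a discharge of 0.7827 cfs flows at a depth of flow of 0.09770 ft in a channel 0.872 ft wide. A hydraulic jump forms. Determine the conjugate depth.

q = Q/b = 0.7827/0.872 = 0.8976 ft²/s; V₁ = q/y₁ = 9.187 ft/s. Fr₁ = V₁/√(g·y₁) = 5.180.
Conjugate-depth relation: y₂/y₁ = ½[√(1 + 8Fr₁²) − 1] = ½[√215.64 − 1] = 6.842.
y₂ = 6.842 × 0.09770 = 0.6685 ft.

y₂ = 0.6685 ft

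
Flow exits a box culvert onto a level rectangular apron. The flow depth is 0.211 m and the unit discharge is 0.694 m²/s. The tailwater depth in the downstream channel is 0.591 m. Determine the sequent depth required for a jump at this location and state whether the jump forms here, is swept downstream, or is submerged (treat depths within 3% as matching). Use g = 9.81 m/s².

V₁ = q/y₁ = 0.694/0.211 = 3.29 m/s. Fr₁ = V₁/√(g·y₁) = 3.29/√(9.81×0.211) = 2.29.
Conjugate-depth relation: y₂/y₁ = ½[√(1 + 8Fr₁²) − 1] = ½[√42.81 − 1] = 2.77.
y₂ = 2.77 × 0.211 = 0.585 m.
Tailwater y_tw = 0.591 m: y_tw ≈ y₂, so the jump forms here.

y₂ = 0.585 m; the jump forms here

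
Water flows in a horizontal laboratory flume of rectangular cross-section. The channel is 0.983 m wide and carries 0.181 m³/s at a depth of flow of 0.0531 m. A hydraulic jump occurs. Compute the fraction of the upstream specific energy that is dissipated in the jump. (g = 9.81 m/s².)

q = Q/b = 0.181/0.983 = 0.184 m²/s; V₁ = q/y₁ = 3.47 m/s. Fr₁ = V₁/√(g·y₁) = 4.80.
Bélanger equation: y₂/y₁ = ½[√(1 + 8Fr₁²) − 1] = ½[√185.7 − 1] = 6.31.
y₂ = 6.31 × 0.0531 = 0.335 m.
E₁ = y₁ + V₁²/2g = 0.666 m. ΔE = (y₂ − y₁)³/(4y₁y₂) = 0.315 m. ΔE/E₁ = 0.315/0.666 = 0.474.

ΔE/E₁ = 0.474 (47.4%)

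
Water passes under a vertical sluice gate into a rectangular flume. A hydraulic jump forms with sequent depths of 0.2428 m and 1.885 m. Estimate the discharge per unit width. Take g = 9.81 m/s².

q = 2.186 m²/s

For a rectangular channel the momentum equation gives q² = ½·g·y₁·y₂·(y₁ + y₂) = ½×9.81×0.2428×1.885×2.128 = 4.777.
q = √4.777 = 2.186 m²/s.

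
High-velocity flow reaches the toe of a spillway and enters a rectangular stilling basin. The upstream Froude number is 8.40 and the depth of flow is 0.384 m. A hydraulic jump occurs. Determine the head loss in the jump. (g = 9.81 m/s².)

Fr₁ = 8.40 (given).
From the momentum equation for a rectangular channel, y₂/y₁ = ½[√(1 + 8Fr₁²) − 1] = ½[√565.5 − 1] = 11.4.
y₂ = 11.4 × 0.384 = 4.37 m.
V₁ = Fr₁·√(g·y₁) = 8.40×√(9.81×0.384) = 16.3 m/s; q = V₁·y₁ = 6.26 m²/s. V₂ = q/y₂ = 6.26/4.37 = 1.43 m/s. E₁ = y₁ + V₁²/2g = 13.9 m; E₂ = y₂ + V₂²/2g = 4.48 m. ΔE = E₁ − E₂ = 9.45 m.

ΔE = 9.45 m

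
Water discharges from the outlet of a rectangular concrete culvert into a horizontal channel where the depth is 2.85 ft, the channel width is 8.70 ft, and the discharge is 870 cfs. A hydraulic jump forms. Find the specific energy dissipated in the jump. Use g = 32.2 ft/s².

q = Q/b = 870/8.70 = 100 ft²/s; V₁ = q/y₁ = 35.1 ft/s. Fr₁ = V₁/√(g·y₁) = 3.66.
From the momentum equation for a rectangular channel, y₂/y₁ = ½[√(1 + 8Fr₁²) − 1] = ½[√108.3 − 1] = 4.70.
y₂ = 4.70 × 2.85 = 13.4 ft.
V₂ = q/y₂ = 100/13.4 = 7.46 ft/s. E₁ = y₁ + V₁²/2g = 22.0 ft; E₂ = y₂ + V₂²/2g = 14.3 ft. ΔE = E₁ − E₂ = 7.70 ft.

ΔE = 7.70 ft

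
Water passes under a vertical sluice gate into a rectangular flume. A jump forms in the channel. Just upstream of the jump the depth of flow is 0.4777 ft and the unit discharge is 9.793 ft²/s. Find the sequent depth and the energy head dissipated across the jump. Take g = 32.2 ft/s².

V₁ = q/y₁ = 9.793/0.4777 = 20.50 ft/s. Fr₁ = V₁/√(g·y₁) = 20.50/√(32.2×0.4777) = 5.227.
Conjugate-depth relation: y₂/y₁ = ½[√(1 + 8Fr₁²) − 1] = ½[√219.57 − 1] = 6.909.
y₂ = 6.909 × 0.4777 = 3.300 ft.
Head loss: ΔE = (y₂ − y₁)³/(4y₁y₂) = (3.300 − 0.4777)³/(4×0.4777×3.300) = 22.49/6.306 = 3.566 ft.

y₂ = 3.300 ft; ΔE = 3.566 ft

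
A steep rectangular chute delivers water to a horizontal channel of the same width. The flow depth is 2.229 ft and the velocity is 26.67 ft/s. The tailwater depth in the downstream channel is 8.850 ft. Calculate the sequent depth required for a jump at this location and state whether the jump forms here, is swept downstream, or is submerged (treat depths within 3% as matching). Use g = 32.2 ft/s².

y₂ = 8.871 ft; the jump forms here

Fr₁ = V₁/√(g·y₁) = 26.67/√(32.2×2.229) = 3.148.
Conjugate-depth relation: y₂/y₁ = ½[√(1 + 8Fr₁²) − 1] = ½[√80.281 − 1] = 3.980.
y₂ = 3.980 × 2.229 = 8.871 ft.
Tailwater y_tw = 8.850 ft: y_tw ≈ y₂, so the jump forms here.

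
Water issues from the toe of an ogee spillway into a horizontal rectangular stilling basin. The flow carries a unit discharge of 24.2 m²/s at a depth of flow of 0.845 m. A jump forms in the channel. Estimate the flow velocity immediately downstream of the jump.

V₁ = q/y₁ = 24.2/0.845 = 28.6 m/s. Fr₁ = V₁/√(g·y₁) = 28.6/√(9.81×0.845) = 9.95.
Conjugate-depth relation: y₂/y₁ = ½[√(1 + 8Fr₁²) − 1] = ½[√792.6 − 1] = 13.6.
y₂ = 13.6 × 0.845 = 11.5 m.
V₂ = q/y₂ = 24.2/11.5 = 2.11 m/s.

V₂ = 2.11 m/s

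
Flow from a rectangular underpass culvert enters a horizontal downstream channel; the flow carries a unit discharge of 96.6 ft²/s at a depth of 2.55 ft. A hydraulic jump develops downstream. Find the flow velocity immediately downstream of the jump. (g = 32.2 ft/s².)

V₂ = 6.97 ft/s

V₁ = q/y₁ = 96.6/2.55 = 37.9 ft/s. Fr₁ = V₁/√(g·y₁) = 37.9/√(32.2×2.55) = 4.18.
By Bélanger, y₂/y₁ = ½[√(1 + 8Fr₁²) − 1] = ½[√140.8 − 1] = 5.43.
y₂ = 5.43 × 2.55 = 13.9 ft.
V₂ = q/y₂ = 96.6/13.9 = 6.97 ft/s.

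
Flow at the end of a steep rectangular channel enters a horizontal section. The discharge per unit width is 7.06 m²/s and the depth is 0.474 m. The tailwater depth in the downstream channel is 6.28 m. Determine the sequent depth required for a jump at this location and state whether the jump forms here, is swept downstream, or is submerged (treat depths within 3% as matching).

y₂ = 4.40 m; the jump is submerged

V₁ = q/y₁ = 7.06/0.474 = 14.9 m/s. Fr₁ = V₁/√(g·y₁) = 14.9/√(9.81×0.474) = 6.91.
Conjugate-depth relation: y₂/y₁ = ½[√(1 + 8Fr₁²) − 1] = ½[√382.7 − 1] = 9.28.
y₂ = 9.28 × 0.474 = 4.40 m.
Tailwater y_tw = 6.28 m: y_tw > y₂, so the jump is submerged.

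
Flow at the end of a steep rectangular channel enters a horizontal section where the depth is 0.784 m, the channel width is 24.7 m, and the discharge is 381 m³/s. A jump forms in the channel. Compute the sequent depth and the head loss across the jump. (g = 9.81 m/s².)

y₂ = 7.48 m; ΔE = 12.8 m

q = Q/b = 381/24.7 = 15.4 m²/s; V₁ = q/y₁ = 19.7 m/s. Fr₁ = V₁/√(g·y₁) = 7.09.
From the momentum equation for a rectangular channel, y₂/y₁ = ½[√(1 + 8Fr₁²) − 1] = ½[√403.7 − 1] = 9.55.
y₂ = 9.55 × 0.784 = 7.48 m.
Head loss: ΔE = (y₂ − y₁)³/(4y₁y₂) = (7.48 − 0.784)³/(4×0.784×7.48) = 301/23.5 = 12.8 m.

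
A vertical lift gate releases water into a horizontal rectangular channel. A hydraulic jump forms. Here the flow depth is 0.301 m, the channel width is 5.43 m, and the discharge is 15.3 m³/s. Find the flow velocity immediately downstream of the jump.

V₂ = 1.30 m/s

q = Q/b = 15.3/5.43 = 2.82 m²/s; V₁ = q/y₁ = 9.36 m/s. Fr₁ = V₁/√(g·y₁) = 5.45.
From the momentum equation for a rectangular channel, y₂/y₁ = ½[√(1 + 8Fr₁²) − 1] = ½[√238.4 − 1] = 7.22.
y₂ = 7.22 × 0.301 = 2.17 m.
V₂ = q/y₂ = 2.82/2.17 = 1.30 m/s.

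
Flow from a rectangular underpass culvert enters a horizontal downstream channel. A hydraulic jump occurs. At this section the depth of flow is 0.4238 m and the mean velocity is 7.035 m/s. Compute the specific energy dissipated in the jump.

Fr₁ = V₁/√(g·y₁) = 7.035/√(9.81×0.4238) = 3.450.
Sequent-depth ratio: y₂/y₁ = ½[√(1 + 8Fr₁²) − 1] = ½[√96.233 − 1] = 4.405.
y₂ = 4.405 × 0.4238 = 1.867 m.
Head loss: ΔE = (y₂ − y₁)³/(4y₁y₂) = (1.867 − 0.4238)³/(4×0.4238×1.867) = 3.005/3.165 = 0.9495 m.

ΔE = 0.9495 m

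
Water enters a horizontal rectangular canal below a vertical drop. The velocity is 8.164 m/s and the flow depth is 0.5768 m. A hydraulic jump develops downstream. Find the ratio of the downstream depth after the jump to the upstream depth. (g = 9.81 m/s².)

y₂/y₁ = 4.379

Fr₁ = V₁/√(g·y₁) = 8.164/√(9.81×0.5768) = 3.432.
Conjugate-depth relation: y₂/y₁ = ½[√(1 + 8Fr₁²) − 1] = ½[√95.233 − 1] = 4.379.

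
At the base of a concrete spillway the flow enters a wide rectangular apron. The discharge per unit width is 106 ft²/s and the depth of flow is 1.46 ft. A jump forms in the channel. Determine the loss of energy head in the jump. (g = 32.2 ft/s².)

ΔE = 61.8 ft

V₁ = q/y₁ = 106/1.46 = 72.6 ft/s. Fr₁ = V₁/√(g·y₁) = 72.6/√(32.2×1.46) = 10.6.
Sequent-depth ratio: y₂/y₁ = ½[√(1 + 8Fr₁²) − 1] = ½[√898.0 − 1] = 14.5.
y₂ = 14.5 × 1.46 = 21.1 ft.
Head loss: ΔE = (y₂ − y₁)³/(4y₁y₂) = (21.1 − 1.46)³/(4×1.46×21.1) = 7629/123 = 61.8 ft.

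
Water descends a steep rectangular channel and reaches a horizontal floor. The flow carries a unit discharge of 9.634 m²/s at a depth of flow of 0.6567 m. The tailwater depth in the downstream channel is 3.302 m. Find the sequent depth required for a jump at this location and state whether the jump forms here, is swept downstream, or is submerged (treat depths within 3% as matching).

y₂ = 5.050 m; the jump is swept downstream

V₁ = q/y₁ = 9.634/0.6567 = 14.67 m/s. Fr₁ = V₁/√(g·y₁) = 14.67/√(9.81×0.6567) = 5.780.
From the momentum equation for a rectangular channel, y₂/y₁ = ½[√(1 + 8Fr₁²) − 1] = ½[√268.26 − 1] = 7.689.
y₂ = 7.689 × 0.6567 = 5.050 m.
Tailwater y_tw = 3.302 m: y_tw < y₂, so the jump is swept downstream.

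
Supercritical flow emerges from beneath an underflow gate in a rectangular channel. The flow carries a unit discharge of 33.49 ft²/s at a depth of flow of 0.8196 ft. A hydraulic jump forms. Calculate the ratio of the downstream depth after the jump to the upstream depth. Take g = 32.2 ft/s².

V₁ = q/y₁ = 33.49/0.8196 = 40.86 ft/s. Fr₁ = V₁/√(g·y₁) = 40.86/√(32.2×0.8196) = 7.954.
From the momentum equation for a rectangular channel, y₂/y₁ = ½[√(1 + 8Fr₁²) − 1] = ½[√507.13 − 1] = 10.76.

y₂/y₁ = 10.76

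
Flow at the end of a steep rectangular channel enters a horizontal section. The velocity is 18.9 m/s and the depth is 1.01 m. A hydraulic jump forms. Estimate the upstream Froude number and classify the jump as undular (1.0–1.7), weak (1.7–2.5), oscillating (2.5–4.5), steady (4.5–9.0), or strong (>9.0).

Fr₁ = 6.00; steady jump

Fr₁ = V₁/√(g·y₁) = 18.9/√(9.81×1.01) = 6.00.
Fr₁ = 6.00 lies in the steady range.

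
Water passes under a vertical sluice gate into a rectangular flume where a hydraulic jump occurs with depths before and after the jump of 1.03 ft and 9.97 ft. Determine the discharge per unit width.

q = 42.6 ft²/s

For a rectangular channel the momentum equation gives q² = ½·g·y₁·y₂·(y₁ + y₂) = ½×32.2×1.03×9.97×11.0 = 1819.
q = √1819 = 42.6 ft²/s.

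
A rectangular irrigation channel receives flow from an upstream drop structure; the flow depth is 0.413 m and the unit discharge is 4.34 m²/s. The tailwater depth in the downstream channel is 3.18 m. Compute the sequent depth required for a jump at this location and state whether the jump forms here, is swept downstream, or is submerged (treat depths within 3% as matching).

y₂ = 2.85 m; the jump is submerged

V₁ = q/y₁ = 4.34/0.413 = 10.5 m/s. Fr₁ = V₁/√(g·y₁) = 10.5/√(9.81×0.413) = 5.22.
Sequent-depth ratio: y₂/y₁ = ½[√(1 + 8Fr₁²) − 1] = ½[√219.0 − 1] = 6.90.
y₂ = 6.90 × 0.413 = 2.85 m.
Tailwater y_tw = 3.18 m: y_tw > y₂, so the jump is submerged.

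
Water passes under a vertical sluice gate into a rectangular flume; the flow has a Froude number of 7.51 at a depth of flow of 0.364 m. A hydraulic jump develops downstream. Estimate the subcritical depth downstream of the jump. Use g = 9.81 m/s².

y₂ = 3.69 m

Fr₁ = 7.51 (given).
From the momentum equation for a rectangular channel, y₂/y₁ = ½[√(1 + 8Fr₁²) − 1] = ½[√452.2 − 1] = 10.1.
y₂ = 10.1 × 0.364 = 3.69 m.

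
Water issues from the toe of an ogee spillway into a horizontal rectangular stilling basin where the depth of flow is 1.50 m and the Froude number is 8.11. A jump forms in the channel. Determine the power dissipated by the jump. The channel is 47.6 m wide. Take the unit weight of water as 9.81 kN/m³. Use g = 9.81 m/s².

Fr₁ = 8.11 (given).
From the momentum equation for a rectangular channel, y₂/y₁ = ½[√(1 + 8Fr₁²) − 1] = ½[√527.2 − 1] = 11.0.
y₂ = 11.0 × 1.50 = 16.5 m.
Head loss: ΔE = (y₂ − y₁)³/(4y₁y₂) = (16.5 − 1.50)³/(4×1.50×16.5) = 3355/98.8 = 33.9 m.
V₁ = Fr₁·√(g·y₁) = 8.11×√(9.81×1.50) = 31.1 m/s; q = V₁·y₁ = 46.7 m²/s. Q = q·b = 46.7 × 47.6 = 2221 m³/s. P = γ·Q·ΔE = 9.81 × 2221 × 33.9 = 739782 kW.

P = 739782 kW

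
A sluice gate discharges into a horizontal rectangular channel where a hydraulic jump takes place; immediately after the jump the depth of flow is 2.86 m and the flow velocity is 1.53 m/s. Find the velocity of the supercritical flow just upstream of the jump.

Fr₂ = V₂/√(g·y₂) = 1.53/√(9.81×2.86) = 0.289.
From the momentum equation (using Fr₂), y₁/y₂ = ½[√(1 + 8Fr₂²) − 1] = ½[√1.667 − 1] = 0.146.
y₁ = 0.146 × 2.86 = 0.417 m.
V₁ = q/y₁ = 4.38/0.417 = 10.5 m/s.

V₁ = 10.5 m/s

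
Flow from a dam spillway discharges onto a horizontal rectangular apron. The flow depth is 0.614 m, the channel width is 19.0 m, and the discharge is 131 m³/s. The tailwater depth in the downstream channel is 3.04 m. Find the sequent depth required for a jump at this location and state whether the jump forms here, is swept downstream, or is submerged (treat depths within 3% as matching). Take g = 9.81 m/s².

q = Q/b = 131/19.0 = 6.89 m²/s; V₁ = q/y₁ = 11.2 m/s. Fr₁ = V₁/√(g·y₁) = 4.58.
By Bélanger, y₂/y₁ = ½[√(1 + 8Fr₁²) − 1] = ½[√168.5 − 1] = 5.99.
y₂ = 5.99 × 0.614 = 3.68 m.
Tailwater y_tw = 3.04 m: y_tw < y₂, so the jump is swept downstream.

y₂ = 3.68 m; the jump is swept downstream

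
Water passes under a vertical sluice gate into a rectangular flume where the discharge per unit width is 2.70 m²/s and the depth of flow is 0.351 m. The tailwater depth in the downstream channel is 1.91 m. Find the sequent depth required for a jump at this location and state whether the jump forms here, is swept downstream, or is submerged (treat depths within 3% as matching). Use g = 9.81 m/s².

y₂ = 1.89 m; the jump forms here

V₁ = q/y₁ = 2.70/0.351 = 7.69 m/s. Fr₁ = V₁/√(g·y₁) = 7.69/√(9.81×0.351) = 4.15.
Bélanger equation: y₂/y₁ = ½[√(1 + 8Fr₁²) − 1] = ½[√138.5 − 1] = 5.38.
y₂ = 5.38 × 0.351 = 1.89 m.
Tailwater y_tw = 1.91 m: y_tw ≈ y₂, so the jump forms here.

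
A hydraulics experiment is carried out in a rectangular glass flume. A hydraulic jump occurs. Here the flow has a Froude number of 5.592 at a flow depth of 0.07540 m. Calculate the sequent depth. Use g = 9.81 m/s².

Fr₁ = 5.592 (given).
Conjugate-depth relation: y₂/y₁ = ½[√(1 + 8Fr₁²) − 1] = ½[√251.16 − 1] = 7.424.
y₂ = 7.424 × 0.07540 = 0.5598 m.

y₂ = 0.5598 m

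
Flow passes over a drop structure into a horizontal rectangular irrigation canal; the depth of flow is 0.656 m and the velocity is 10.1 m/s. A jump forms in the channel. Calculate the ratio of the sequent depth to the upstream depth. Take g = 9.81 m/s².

Fr₁ = V₁/√(g·y₁) = 10.1/√(9.81×0.656) = 3.98.
From the momentum equation for a rectangular channel, y₂/y₁ = ½[√(1 + 8Fr₁²) − 1] = ½[√127.8 − 1] = 5.15.

y₂/y₁ = 5.15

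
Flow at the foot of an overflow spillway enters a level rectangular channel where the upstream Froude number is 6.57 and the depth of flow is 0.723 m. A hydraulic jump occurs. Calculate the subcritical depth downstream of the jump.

y₂ = 6.37 m

Fr₁ = 6.57 (given).
By Bélanger, y₂/y₁ = ½[√(1 + 8Fr₁²) − 1] = ½[√346.3 − 1] = 8.80.
y₂ = 8.80 × 0.723 = 6.37 m.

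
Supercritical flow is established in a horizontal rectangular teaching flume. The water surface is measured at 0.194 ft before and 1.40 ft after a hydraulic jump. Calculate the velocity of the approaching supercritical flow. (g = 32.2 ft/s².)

V₁ = 13.6 ft/s

For a rectangular channel the momentum equation gives q² = ½·g·y₁·y₂·(y₁ + y₂) = ½×32.2×0.194×1.40×1.59 = 6.97.
q = √6.97 = 2.64 ft²/s.
V₁ = q/y₁ = 2.64/0.194 = 13.6 ft/s.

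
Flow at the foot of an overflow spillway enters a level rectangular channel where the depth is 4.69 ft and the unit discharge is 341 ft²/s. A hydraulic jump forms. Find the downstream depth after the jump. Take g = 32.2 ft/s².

V₁ = q/y₁ = 341/4.69 = 72.7 ft/s. Fr₁ = V₁/√(g·y₁) = 72.7/√(32.2×4.69) = 5.92.
Sequent-depth ratio: y₂/y₁ = ½[√(1 + 8Fr₁²) − 1] = ½[√281.0 − 1] = 7.88.
y₂ = 7.88 × 4.69 = 37.0 ft.

y₂ = 37.0 ft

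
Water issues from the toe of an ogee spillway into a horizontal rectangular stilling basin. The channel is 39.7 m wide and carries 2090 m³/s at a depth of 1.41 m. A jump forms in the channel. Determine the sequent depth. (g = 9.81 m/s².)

y₂ = 19.3 m

q = Q/b = 2090/39.7 = 52.6 m²/s; V₁ = q/y₁ = 37.3 m/s. Fr₁ = V₁/√(g·y₁) = 10.0.
By Bélanger, y₂/y₁ = ½[√(1 + 8Fr₁²) − 1] = ½[√807.3 − 1] = 13.7.
y₂ = 13.7 × 1.41 = 19.3 m.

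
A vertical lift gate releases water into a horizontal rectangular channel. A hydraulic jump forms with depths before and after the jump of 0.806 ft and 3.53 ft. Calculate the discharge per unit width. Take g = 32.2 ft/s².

q = 14.1 ft²/s

For a rectangular channel the momentum equation gives q² = ½·g·y₁·y₂·(y₁ + y₂) = ½×32.2×0.806×3.53×4.34 = 199.
q = √199 = 14.1 ft²/s.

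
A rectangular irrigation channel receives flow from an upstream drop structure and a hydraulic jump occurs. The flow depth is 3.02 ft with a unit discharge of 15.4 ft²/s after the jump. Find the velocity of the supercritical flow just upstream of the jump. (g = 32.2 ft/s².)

V₁ = 13.2 ft/s

V₂ = q/y₂ = 15.4/3.02 = 5.10 ft/s; Fr₂ = V₂/√(g·y₂) = 0.517.
The Bélanger relation is symmetric: y₁/y₂ = ½[√(1 + 8Fr₂²) − 1] = ½[√3.139 − 1] = 0.386.
y₁ = 0.386 × 3.02 = 1.17 ft.
V₁ = q/y₁ = 15.4/1.17 = 13.2 ft/s.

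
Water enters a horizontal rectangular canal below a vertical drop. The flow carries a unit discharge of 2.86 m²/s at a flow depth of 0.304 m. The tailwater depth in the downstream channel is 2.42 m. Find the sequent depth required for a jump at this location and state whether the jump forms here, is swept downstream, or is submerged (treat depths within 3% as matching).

y₂ = 2.20 m; the jump is submerged

V₁ = q/y₁ = 2.86/0.304 = 9.41 m/s. Fr₁ = V₁/√(g·y₁) = 9.41/√(9.81×0.304) = 5.45.
From the momentum equation for a rectangular channel, y₂/y₁ = ½[√(1 + 8Fr₁²) − 1] = ½[√238.4 − 1] = 7.22.
y₂ = 7.22 × 0.304 = 2.20 m.
Tailwater y_tw = 2.42 m: y_tw > y₂, so the jump is submerged.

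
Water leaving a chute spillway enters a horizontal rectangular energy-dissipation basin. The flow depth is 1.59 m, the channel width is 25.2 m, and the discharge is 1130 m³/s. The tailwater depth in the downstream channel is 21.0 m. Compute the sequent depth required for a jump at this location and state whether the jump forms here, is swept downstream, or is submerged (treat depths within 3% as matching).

q = Q/b = 1130/25.2 = 44.8 m²/s; V₁ = q/y₁ = 28.2 m/s. Fr₁ = V₁/√(g·y₁) = 7.14.
Bélanger equation: y₂/y₁ = ½[√(1 + 8Fr₁²) − 1] = ½[√408.9 − 1] = 9.61.
y₂ = 9.61 × 1.59 = 15.3 m.
Tailwater y_tw = 21.0 m: y_tw > y₂, so the jump is submerged.

y₂ = 15.3 m; the jump is submerged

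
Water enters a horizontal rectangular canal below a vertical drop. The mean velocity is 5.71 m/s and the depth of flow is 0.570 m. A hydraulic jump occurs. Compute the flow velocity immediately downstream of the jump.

V₂ = 1.93 m/s

Fr₁ = V₁/√(g·y₁) = 5.71/√(9.81×0.570) = 2.41.
From the momentum equation for a rectangular channel, y₂/y₁ = ½[√(1 + 8Fr₁²) − 1] = ½[√47.65 − 1] = 2.95.
y₂ = 2.95 × 0.570 = 1.68 m.
q = V₁·y₁ = 5.71 × 0.570 = 3.25 m²/s.
V₂ = q/y₂ = 3.25/1.68 = 1.93 m/s.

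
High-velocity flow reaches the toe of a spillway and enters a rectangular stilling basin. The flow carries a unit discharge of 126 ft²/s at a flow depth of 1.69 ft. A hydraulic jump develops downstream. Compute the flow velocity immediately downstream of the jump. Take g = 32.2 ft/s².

V₂ = 5.40 ft/s

V₁ = q/y₁ = 126/1.69 = 74.6 ft/s. Fr₁ = V₁/√(g·y₁) = 74.6/√(32.2×1.69) = 10.1.
Sequent-depth ratio: y₂/y₁ = ½[√(1 + 8Fr₁²) − 1] = ½[√818.2 − 1] = 13.8.
y₂ = 13.8 × 1.69 = 23.3 ft.
V₂ = q/y₂ = 126/23.3 = 5.40 ft/s.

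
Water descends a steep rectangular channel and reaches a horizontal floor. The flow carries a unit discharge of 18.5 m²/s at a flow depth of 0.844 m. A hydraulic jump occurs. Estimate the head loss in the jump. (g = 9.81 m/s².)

ΔE = 16.4 m

V₁ = q/y₁ = 18.5/0.844 = 21.9 m/s. Fr₁ = V₁/√(g·y₁) = 21.9/√(9.81×0.844) = 7.62.
From the momentum equation for a rectangular channel, y₂/y₁ = ½[√(1 + 8Fr₁²) − 1] = ½[√465.2 − 1] = 10.3.
y₂ = 10.3 × 0.844 = 8.68 m.
Head loss: ΔE = (y₂ − y₁)³/(4y₁y₂) = (8.68 − 0.844)³/(4×0.844×8.68) = 481/29.3 = 16.4 m.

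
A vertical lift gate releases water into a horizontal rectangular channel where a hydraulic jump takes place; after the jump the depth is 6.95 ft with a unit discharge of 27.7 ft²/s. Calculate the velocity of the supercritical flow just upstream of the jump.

V₁ = 31.6 ft/s

V₂ = q/y₂ = 27.7/6.95 = 3.99 ft/s; Fr₂ = V₂/√(g·y₂) = 0.266.
The Bélanger relation is symmetric: y₁/y₂ = ½[√(1 + 8Fr₂²) − 1] = ½[√1.568 − 1] = 0.126.
y₁ = 0.126 × 6.95 = 0.876 ft.
V₁ = q/y₁ = 27.7/0.876 = 31.6 ft/s.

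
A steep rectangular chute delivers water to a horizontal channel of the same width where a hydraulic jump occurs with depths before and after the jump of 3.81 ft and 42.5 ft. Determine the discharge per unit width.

q = 347 ft²/s

For a rectangular channel the momentum equation gives q² = ½·g·y₁·y₂·(y₁ + y₂) = ½×32.2×3.81×42.5×46.3 = 120730.
q = √120730 = 347 ft²/s.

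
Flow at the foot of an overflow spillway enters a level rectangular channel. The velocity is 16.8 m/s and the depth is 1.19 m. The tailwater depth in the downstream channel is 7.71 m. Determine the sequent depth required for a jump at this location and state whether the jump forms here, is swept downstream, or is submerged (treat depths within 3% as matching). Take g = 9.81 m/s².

y₂ = 7.70 m; the jump forms here

Fr₁ = V₁/√(g·y₁) = 16.8/√(9.81×1.19) = 4.92.
From the momentum equation for a rectangular channel, y₂/y₁ = ½[√(1 + 8Fr₁²) − 1] = ½[√194.4 − 1] = 6.47.
y₂ = 6.47 × 1.19 = 7.70 m.
Tailwater y_tw = 7.71 m: y_tw ≈ y₂, so the jump forms here.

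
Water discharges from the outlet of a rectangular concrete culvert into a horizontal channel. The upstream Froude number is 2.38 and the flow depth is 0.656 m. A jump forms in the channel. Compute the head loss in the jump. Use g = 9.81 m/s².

Fr₁ = 2.38 (given).
By Bélanger, y₂/y₁ = ½[√(1 + 8Fr₁²) − 1] = ½[√46.32 − 1] = 2.90.
y₂ = 2.90 × 0.656 = 1.90 m.
V₁ = Fr₁·√(g·y₁) = 2.38×√(9.81×0.656) = 6.04 m/s; q = V₁·y₁ = 3.96 m²/s. V₂ = q/y₂ = 3.96/1.90 = 2.08 m/s. E₁ = y₁ + V₁²/2g = 2.51 m; E₂ = y₂ + V₂²/2g = 2.12 m. ΔE = E₁ − E₂ = 0.389 m.

ΔE = 0.389 m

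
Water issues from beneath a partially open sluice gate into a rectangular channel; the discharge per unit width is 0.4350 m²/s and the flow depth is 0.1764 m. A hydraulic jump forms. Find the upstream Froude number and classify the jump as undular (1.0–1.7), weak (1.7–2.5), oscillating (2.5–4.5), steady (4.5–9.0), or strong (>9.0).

V₁ = q/y₁ = 0.4350/0.1764 = 2.466 m/s. Fr₁ = V₁/√(g·y₁) = 2.466/√(9.81×0.1764) = 1.875.
Fr₁ = 1.875 lies in the weak range.

Fr₁ = 1.875; weak jump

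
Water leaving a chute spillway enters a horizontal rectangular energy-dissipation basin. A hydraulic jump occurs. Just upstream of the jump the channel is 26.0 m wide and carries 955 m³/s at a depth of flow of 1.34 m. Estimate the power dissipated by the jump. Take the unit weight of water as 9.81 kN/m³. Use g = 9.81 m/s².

P = 239790 kW

q = Q/b = 955/26.0 = 36.7 m²/s; V₁ = q/y₁ = 27.4 m/s. Fr₁ = V₁/√(g·y₁) = 7.56.
From the momentum equation for a rectangular channel, y₂/y₁ = ½[√(1 + 8Fr₁²) − 1] = ½[√458.3 − 1] = 10.2.
y₂ = 10.2 × 1.34 = 13.7 m.
V₂ = q/y₂ = 36.7/13.7 = 2.69 m/s. E₁ = y₁ + V₁²/2g = 39.6 m; E₂ = y₂ + V₂²/2g = 14.0 m. ΔE = E₁ − E₂ = 25.6 m.
P = γ·Q·ΔE = 9.81 × 955 × 25.6 = 239790 kW.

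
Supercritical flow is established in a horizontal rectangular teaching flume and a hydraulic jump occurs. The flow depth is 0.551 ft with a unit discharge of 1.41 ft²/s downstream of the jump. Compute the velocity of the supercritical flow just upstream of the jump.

V₂ = q/y₂ = 1.41/0.551 = 2.56 ft/s; Fr₂ = V₂/√(g·y₂) = 0.608.
Applying the sequent-depth relation in reverse, y₁/y₂ = ½[√(1 + 8Fr₂²) − 1] = ½[√3.953 − 1] = 0.494.
y₁ = 0.494 × 0.551 = 0.272 ft.
V₁ = q/y₁ = 1.41/0.272 = 5.18 ft/s.

V₁ = 5.18 ft/s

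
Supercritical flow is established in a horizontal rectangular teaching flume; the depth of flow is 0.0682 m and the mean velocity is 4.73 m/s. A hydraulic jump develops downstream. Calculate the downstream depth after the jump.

y₂ = 0.525 m

Fr₁ = V₁/√(g·y₁) = 4.73/√(9.81×0.0682) = 5.78.
Conjugate-depth relation: y₂/y₁ = ½[√(1 + 8Fr₁²) − 1] = ½[√268.5 − 1] = 7.69.
y₂ = 7.69 × 0.0682 = 0.525 m.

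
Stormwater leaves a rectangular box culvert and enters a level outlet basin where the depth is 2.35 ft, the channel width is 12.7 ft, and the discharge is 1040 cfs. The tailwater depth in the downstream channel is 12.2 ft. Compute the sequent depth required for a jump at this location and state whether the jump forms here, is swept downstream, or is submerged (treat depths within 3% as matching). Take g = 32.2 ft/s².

q = Q/b = 1040/12.7 = 81.9 ft²/s; V₁ = q/y₁ = 34.8 ft/s. Fr₁ = V₁/√(g·y₁) = 4.01.
Conjugate-depth relation: y₂/y₁ = ½[√(1 + 8Fr₁²) − 1] = ½[√129.4 − 1] = 5.19.
y₂ = 5.19 × 2.35 = 12.2 ft.
Tailwater y_tw = 12.2 ft: y_tw ≈ y₂, so the jump forms here.

y₂ = 12.2 ft; the jump forms here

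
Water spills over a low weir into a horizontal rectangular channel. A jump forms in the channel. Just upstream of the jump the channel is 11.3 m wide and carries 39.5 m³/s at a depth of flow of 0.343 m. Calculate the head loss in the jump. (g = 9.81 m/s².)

ΔE = 3.01 m

q = Q/b = 39.5/11.3 = 3.50 m²/s; V₁ = q/y₁ = 10.2 m/s. Fr₁ = V₁/√(g·y₁) = 5.56.
By Bélanger, y₂/y₁ = ½[√(1 + 8Fr₁²) − 1] = ½[√247.9 − 1] = 7.37.
y₂ = 7.37 × 0.343 = 2.53 m.
V₂ = q/y₂ = 3.50/2.53 = 1.38 m/s. E₁ = y₁ + V₁²/2g = 5.64 m; E₂ = y₂ + V₂²/2g = 2.63 m. ΔE = E₁ − E₂ = 3.01 m.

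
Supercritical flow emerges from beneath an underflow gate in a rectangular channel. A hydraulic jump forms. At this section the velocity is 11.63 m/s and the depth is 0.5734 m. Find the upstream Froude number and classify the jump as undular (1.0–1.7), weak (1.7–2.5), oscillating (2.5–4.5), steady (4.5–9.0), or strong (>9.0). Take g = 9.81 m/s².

Fr₁ = V₁/√(g·y₁) = 11.63/√(9.81×0.5734) = 4.904.
Fr₁ = 4.904 lies in the steady range.

Fr₁ = 4.904; steady jump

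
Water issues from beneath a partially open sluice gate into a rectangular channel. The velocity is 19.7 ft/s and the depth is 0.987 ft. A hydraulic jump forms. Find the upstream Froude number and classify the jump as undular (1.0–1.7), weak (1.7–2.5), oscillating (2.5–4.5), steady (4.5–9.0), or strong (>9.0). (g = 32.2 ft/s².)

Fr₁ = V₁/√(g·y₁) = 19.7/√(32.2×0.987) = 3.49.
Fr₁ = 3.49 lies in the oscillating range.

Fr₁ = 3.49; oscillating jump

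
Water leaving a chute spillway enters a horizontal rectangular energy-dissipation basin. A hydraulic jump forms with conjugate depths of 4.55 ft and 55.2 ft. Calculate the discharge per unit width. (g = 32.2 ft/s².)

For a rectangular channel the momentum equation gives q² = ½·g·y₁·y₂·(y₁ + y₂) = ½×32.2×4.55×55.2×59.8 = 241610.
q = √241610 = 492 ft²/s.

q = 492 ft²/s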